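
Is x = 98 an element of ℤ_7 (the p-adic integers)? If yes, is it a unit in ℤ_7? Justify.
x ∈ ℤ_7 but not a unit; v_7(x) = 2 > 0

ℤ_7 = {x ∈ ℚ_7 : v_7(x) ≥ 0} and ℤ_7^× = {x ∈ ℤ_7 : v_7(x) = 0}. Here v_7(98) = v_7(num) − v_7(den) = 2; compare against these criteria.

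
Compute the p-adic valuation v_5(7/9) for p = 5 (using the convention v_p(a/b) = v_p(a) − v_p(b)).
v_5(7/9) = 0

Factor powers of 5 from the numerator and denominator of the reduced fraction: 7 = 5^0 · 7 and 9 = 5^0 · 9. Apply v_p(a/b) = v_p(a) − v_p(b): v_5(7/9) = 0 − 0 = 0.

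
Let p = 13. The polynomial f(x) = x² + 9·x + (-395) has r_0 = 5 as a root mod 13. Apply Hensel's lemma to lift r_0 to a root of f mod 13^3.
r_2 = 1721 (mod 2197)

Hensel: r_{i+1} = r_i − f(r_i)·(f′(r_i))^{-1} mod 13^{i+2}, f′(x) = 2x + 9. Iterate:
  r_0 = 5 (mod 13)
  r_1 = 31 (mod 169)
  r_2 = 1721 (mod 2197)
Final: r = 1721 satisfies f(r) ≡ 0 mod 13^3.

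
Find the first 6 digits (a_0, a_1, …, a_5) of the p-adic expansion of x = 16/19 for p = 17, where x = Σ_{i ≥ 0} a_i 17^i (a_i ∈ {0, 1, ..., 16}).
(a_0, …, a_5) = (8, 13, 1, 16, 8, 12)

v_17(16/19) = 0 (numerator and denominator both coprime to 17), so x ∈ ℤ_17^×. Compute digits iteratively via a_i = x_i mod 17, x_{i+1} = (x_i − a_i)/17, with x_0 = x:
  x_0 = 16/19;  a_0 = 8;  x_1 = (x_0 − 8)/17 = -8/19
  x_1 = -8/19;  a_1 = 13;  x_2 = (x_1 − 13)/17 = -15/19
  x_2 = -15/19;  a_2 = 1;  x_3 = (x_2 − 1)/17 = -2/19
  x_3 = -2/19;  a_3 = 16;  x_4 = (x_3 − 16)/17 = -18/19
  x_4 = -18/19;  a_4 = 8;  x_5 = (x_4 − 8)/17 = -10/19
  x_5 = -10/19;  a_5 = 12;  x_6 = (x_5 − 12)/17 = -14/19
Digits: (8, 13, 1, 16, 8, 12).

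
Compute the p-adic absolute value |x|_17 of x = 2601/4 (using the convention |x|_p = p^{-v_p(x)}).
|2601/4|_17 = 1/289

Step 1 — compute v_17(x) by factoring powers of 17 out of the numerator and denominator: v_17(2601/4) = 2. Step 2 — apply |x|_p = p^{-v_p(x)} = 17^{-2} = 1/289.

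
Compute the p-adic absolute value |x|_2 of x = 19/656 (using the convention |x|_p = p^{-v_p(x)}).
|19/656|_2 = 16

Step 1 — compute v_2(x) by factoring powers of 2 out of the numerator and denominator: v_2(19/656) = -4. Step 2 — apply |x|_p = p^{-v_p(x)} = 2^{4} = 16.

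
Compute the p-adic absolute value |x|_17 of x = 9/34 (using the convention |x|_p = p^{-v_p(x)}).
|9/34|_17 = 17

Step 1 — compute v_17(x) by factoring powers of 17 out of the numerator and denominator: v_17(9/34) = -1. Step 2 — apply |x|_p = p^{-v_p(x)} = 17^{1} = 17.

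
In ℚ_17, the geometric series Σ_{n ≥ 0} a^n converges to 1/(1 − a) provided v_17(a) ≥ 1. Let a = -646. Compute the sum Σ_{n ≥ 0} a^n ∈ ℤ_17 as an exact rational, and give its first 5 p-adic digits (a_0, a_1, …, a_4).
Σ a^n = 1/(1 − a) = 1/647;  first 5 digits = (1, 13, 13, 3, 8)

v_17(a) = 1 ≥ 1, so the series converges in ℤ_17 to 1/(1 − a) = 1/(1 − (-646)) = 1/647. Expand this rational in ℤ_17: compute digits iteratively via d_i = x_i mod 17, x_{i+1} = (x_i − d_i)/17. The first 5 digits are (1, 13, 13, 3, 8).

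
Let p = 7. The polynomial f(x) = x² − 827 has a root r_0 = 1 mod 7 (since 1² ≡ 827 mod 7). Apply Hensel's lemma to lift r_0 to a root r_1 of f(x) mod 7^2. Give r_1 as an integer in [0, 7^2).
r_1 = 22 (mod 49)

Hensel's recurrence: r_{i+1} = r_i − f(r_i)·(f′(r_i))^{-1} mod 7^{i+2}, with f′(x) = 2x. Iterate:
  r_0 = 1 (mod 7)
  r_1 = 22 (mod 49)
Final: r_1 = 22, and one checks f(r_1) ≡ 0 mod 7^2.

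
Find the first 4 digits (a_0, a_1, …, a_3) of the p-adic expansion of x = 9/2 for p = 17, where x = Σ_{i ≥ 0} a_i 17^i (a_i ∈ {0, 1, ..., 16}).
(a_0, …, a_3) = (13, 8, 8, 8)

v_17(9/2) = 0 (numerator and denominator both coprime to 17), so x ∈ ℤ_17^×. Compute digits iteratively via a_i = x_i mod 17, x_{i+1} = (x_i − a_i)/17, with x_0 = x:
  x_0 = 9/2;  a_0 = 13;  x_1 = (x_0 − 13)/17 = -1/2
  x_1 = -1/2;  a_1 = 8;  x_2 = (x_1 − 8)/17 = -1/2
  x_2 = -1/2;  a_2 = 8;  x_3 = (x_2 − 8)/17 = -1/2
  x_3 = -1/2;  a_3 = 8;  x_4 = (x_3 − 8)/17 = -1/2
Digits: (13, 8, 8, 8).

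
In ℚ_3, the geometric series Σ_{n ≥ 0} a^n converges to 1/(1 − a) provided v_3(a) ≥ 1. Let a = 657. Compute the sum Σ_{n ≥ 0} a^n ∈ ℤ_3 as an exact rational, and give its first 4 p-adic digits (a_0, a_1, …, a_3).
Σ a^n = 1/(1 − a) = -1/656;  first 4 digits = (1, 0, 1, 0)

v_3(a) = 2 ≥ 1, so the series converges in ℤ_3 to 1/(1 − a) = 1/(1 − 657) = -1/656. Expand this rational in ℤ_3: compute digits iteratively via d_i = x_i mod 3, x_{i+1} = (x_i − d_i)/3. The first 4 digits are (1, 0, 1, 0).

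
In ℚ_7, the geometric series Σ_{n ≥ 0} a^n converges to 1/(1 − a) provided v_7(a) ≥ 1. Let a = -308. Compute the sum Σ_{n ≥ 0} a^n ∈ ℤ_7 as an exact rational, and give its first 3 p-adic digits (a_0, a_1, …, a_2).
Σ a^n = 1/(1 − a) = 1/309;  first 3 digits = (1, 5, 4)

v_7(a) = 1 ≥ 1, so the series converges in ℤ_7 to 1/(1 − a) = 1/(1 − (-308)) = 1/309. Expand this rational in ℤ_7: compute digits iteratively via d_i = x_i mod 7, x_{i+1} = (x_i − d_i)/7. The first 3 digits are (1, 5, 4).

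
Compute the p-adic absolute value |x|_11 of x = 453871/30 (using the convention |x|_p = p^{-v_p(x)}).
|453871/30|_11 = 1/14641

Step 1 — compute v_11(x) by factoring powers of 11 out of the numerator and denominator: v_11(453871/30) = 4. Step 2 — apply |x|_p = p^{-v_p(x)} = 11^{-4} = 1/14641.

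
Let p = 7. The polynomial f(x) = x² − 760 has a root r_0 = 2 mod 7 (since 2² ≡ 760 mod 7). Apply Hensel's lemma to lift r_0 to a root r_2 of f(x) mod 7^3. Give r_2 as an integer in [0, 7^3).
r_2 = 93 (mod 343)

Hensel's recurrence: r_{i+1} = r_i − f(r_i)·(f′(r_i))^{-1} mod 7^{i+2}, with f′(x) = 2x. Iterate:
  r_0 = 2 (mod 7)
  r_1 = 44 (mod 49)
  r_2 = 93 (mod 343)
Final: r_2 = 93, and one checks f(r_2) ≡ 0 mod 7^3.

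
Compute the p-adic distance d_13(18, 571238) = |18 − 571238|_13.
d_13(18, 571238) = 1/28561

Step 1 — x − y = 18 − 571238 = -571220. Step 2 — v_13(-571220) = 4 (factor: -571220 = −(13^4 · 20); the sign does not affect v_p). Step 3 — |x − y|_13 = 13^{-4} = 1/28561.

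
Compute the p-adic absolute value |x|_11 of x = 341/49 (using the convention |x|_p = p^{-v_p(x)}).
|341/49|_11 = 1/11

Step 1 — compute v_11(x) by factoring powers of 11 out of the numerator and denominator: v_11(341/49) = 1. Step 2 — apply |x|_p = p^{-v_p(x)} = 11^{-1} = 1/11.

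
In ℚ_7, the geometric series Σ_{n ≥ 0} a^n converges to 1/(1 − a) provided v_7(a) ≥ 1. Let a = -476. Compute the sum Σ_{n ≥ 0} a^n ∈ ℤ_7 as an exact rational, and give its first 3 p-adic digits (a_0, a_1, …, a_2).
Σ a^n = 1/(1 − a) = 1/477;  first 3 digits = (1, 2, 1)

v_7(a) = 1 ≥ 1, so the series converges in ℤ_7 to 1/(1 − a) = 1/(1 − (-476)) = 1/477. Expand this rational in ℤ_7: compute digits iteratively via d_i = x_i mod 7, x_{i+1} = (x_i − d_i)/7. The first 3 digits are (1, 2, 1).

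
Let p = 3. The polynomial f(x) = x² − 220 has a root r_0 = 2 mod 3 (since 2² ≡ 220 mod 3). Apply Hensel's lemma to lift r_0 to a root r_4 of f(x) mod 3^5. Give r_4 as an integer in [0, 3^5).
r_4 = 56 (mod 243)

Hensel's recurrence: r_{i+1} = r_i − f(r_i)·(f′(r_i))^{-1} mod 3^{i+2}, with f′(x) = 2x. Iterate:
  r_0 = 2 (mod 3)
  r_1 = 2 (mod 9)
  r_2 = 2 (mod 27)
  r_3 = 56 (mod 81)
  r_4 = 56 (mod 243)
Final: r_4 = 56, and one checks f(r_4) ≡ 0 mod 3^5.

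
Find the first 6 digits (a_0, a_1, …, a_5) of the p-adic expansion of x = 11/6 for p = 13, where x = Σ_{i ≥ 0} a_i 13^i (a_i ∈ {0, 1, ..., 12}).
(a_0, …, a_5) = (4, 2, 2, 2, 2, 2)

v_13(11/6) = 0 (numerator and denominator both coprime to 13), so x ∈ ℤ_13^×. Compute digits iteratively via a_i = x_i mod 13, x_{i+1} = (x_i − a_i)/13, with x_0 = x:
  x_0 = 11/6;  a_0 = 4;  x_1 = (x_0 − 4)/13 = -1/6
  x_1 = -1/6;  a_1 = 2;  x_2 = (x_1 − 2)/13 = -1/6
  x_2 = -1/6;  a_2 = 2;  x_3 = (x_2 − 2)/13 = -1/6
  x_3 = -1/6;  a_3 = 2;  x_4 = (x_3 − 2)/13 = -1/6
  x_4 = -1/6;  a_4 = 2;  x_5 = (x_4 − 2)/13 = -1/6
  x_5 = -1/6;  a_5 = 2;  x_6 = (x_5 − 2)/13 = -1/6
Digits: (4, 2, 2, 2, 2, 2).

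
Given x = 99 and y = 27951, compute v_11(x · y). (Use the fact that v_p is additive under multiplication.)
v_11(2767149) = 4

v_p(x) = 1 (factor: 99 = 11^1 · 9); v_p(y) = 3 (factor: 27951 = 11^3 · 21). Additivity: v_p(xy) = v_p(x) + v_p(y) = 1 + 3 = 4. (Direct check: xy = 2767149 = 11^4 · (189).)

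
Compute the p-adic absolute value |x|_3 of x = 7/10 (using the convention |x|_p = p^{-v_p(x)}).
|7/10|_3 = 1

Step 1 — compute v_3(x) by factoring powers of 3 out of the numerator and denominator: v_3(7/10) = 0. Step 2 — apply |x|_p = p^{-v_p(x)} = 3^{0} = 1.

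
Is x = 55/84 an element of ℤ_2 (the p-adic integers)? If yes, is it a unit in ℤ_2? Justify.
x ∉ ℤ_2 (v_2(x) = -2 < 0)

ℤ_2 = {x ∈ ℚ_2 : v_2(x) ≥ 0} and ℤ_2^× = {x ∈ ℤ_2 : v_2(x) = 0}. Here v_2(55/84) = v_2(num) − v_2(den) = -2; compare against these criteria.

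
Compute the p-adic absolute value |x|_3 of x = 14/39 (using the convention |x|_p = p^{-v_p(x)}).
|14/39|_3 = 3

Step 1 — compute v_3(x) by factoring powers of 3 out of the numerator and denominator: v_3(14/39) = -1. Step 2 — apply |x|_p = p^{-v_p(x)} = 3^{1} = 3.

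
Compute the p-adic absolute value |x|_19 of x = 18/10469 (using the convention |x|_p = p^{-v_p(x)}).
|18/10469|_19 = 361

Step 1 — compute v_19(x) by factoring powers of 19 out of the numerator and denominator: v_19(18/10469) = -2. Step 2 — apply |x|_p = p^{-v_p(x)} = 19^{2} = 361.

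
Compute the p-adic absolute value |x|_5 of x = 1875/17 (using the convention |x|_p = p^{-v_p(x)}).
|1875/17|_5 = 1/625

Step 1 — compute v_5(x) by factoring powers of 5 out of the numerator and denominator: v_5(1875/17) = 4. Step 2 — apply |x|_p = p^{-v_p(x)} = 5^{-4} = 1/625.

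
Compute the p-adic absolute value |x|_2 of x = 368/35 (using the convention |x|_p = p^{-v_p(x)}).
|368/35|_2 = 1/16

Step 1 — compute v_2(x) by factoring powers of 2 out of the numerator and denominator: v_2(368/35) = 4. Step 2 — apply |x|_p = p^{-v_p(x)} = 2^{-4} = 1/16.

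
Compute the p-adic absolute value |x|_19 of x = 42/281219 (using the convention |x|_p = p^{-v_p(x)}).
|42/281219|_19 = 6859

Step 1 — compute v_19(x) by factoring powers of 19 out of the numerator and denominator: v_19(42/281219) = -3. Step 2 — apply |x|_p = p^{-v_p(x)} = 19^{3} = 6859.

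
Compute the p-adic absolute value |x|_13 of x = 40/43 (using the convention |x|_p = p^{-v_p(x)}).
|40/43|_13 = 1

Step 1 — compute v_13(x) by factoring powers of 13 out of the numerator and denominator: v_13(40/43) = 0. Step 2 — apply |x|_p = p^{-v_p(x)} = 13^{0} = 1.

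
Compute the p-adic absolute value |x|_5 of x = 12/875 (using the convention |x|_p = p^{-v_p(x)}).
|12/875|_5 = 125

Step 1 — compute v_5(x) by factoring powers of 5 out of the numerator and denominator: v_5(12/875) = -3. Step 2 — apply |x|_p = p^{-v_p(x)} = 5^{3} = 125.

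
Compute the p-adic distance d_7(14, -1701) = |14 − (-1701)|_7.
d_7(14, -1701) = 1/343

Step 1 — x − y = 14 − (-1701) = 1715. Step 2 — v_7(1715) = 3 (factor: 1715 = (7^3 · 5); the sign does not affect v_p). Step 3 — |x − y|_7 = 7^{-3} = 1/343.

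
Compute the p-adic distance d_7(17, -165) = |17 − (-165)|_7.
d_7(17, -165) = 1/7

Step 1 — x − y = 17 − (-165) = 182. Step 2 — v_7(182) = 1 (factor: 182 = (7^1 · 26); the sign does not affect v_p). Step 3 — |x − y|_7 = 7^{-1} = 1/7.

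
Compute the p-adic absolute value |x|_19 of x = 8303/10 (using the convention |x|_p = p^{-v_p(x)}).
|8303/10|_19 = 1/361

Step 1 — compute v_19(x) by factoring powers of 19 out of the numerator and denominator: v_19(8303/10) = 2. Step 2 — apply |x|_p = p^{-v_p(x)} = 19^{-2} = 1/361.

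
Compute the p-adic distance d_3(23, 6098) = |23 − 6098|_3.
d_3(23, 6098) = 1/243

Step 1 — x − y = 23 − 6098 = -6075. Step 2 — v_3(-6075) = 5 (factor: -6075 = −(3^5 · 25); the sign does not affect v_p). Step 3 — |x − y|_3 = 3^{-5} = 1/243.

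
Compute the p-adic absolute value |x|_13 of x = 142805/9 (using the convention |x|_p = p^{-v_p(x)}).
|142805/9|_13 = 1/28561

Step 1 — compute v_13(x) by factoring powers of 13 out of the numerator and denominator: v_13(142805/9) = 4. Step 2 — apply |x|_p = p^{-v_p(x)} = 13^{-4} = 1/28561.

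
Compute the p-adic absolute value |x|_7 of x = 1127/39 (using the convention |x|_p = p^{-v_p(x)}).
|1127/39|_7 = 1/49

Step 1 — compute v_7(x) by factoring powers of 7 out of the numerator and denominator: v_7(1127/39) = 2. Step 2 — apply |x|_p = p^{-v_p(x)} = 7^{-2} = 1/49.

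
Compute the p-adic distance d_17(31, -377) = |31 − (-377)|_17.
d_17(31, -377) = 1/17

Step 1 — x − y = 31 − (-377) = 408. Step 2 — v_17(408) = 1 (factor: 408 = (17^1 · 24); the sign does not affect v_p). Step 3 — |x − y|_17 = 17^{-1} = 1/17.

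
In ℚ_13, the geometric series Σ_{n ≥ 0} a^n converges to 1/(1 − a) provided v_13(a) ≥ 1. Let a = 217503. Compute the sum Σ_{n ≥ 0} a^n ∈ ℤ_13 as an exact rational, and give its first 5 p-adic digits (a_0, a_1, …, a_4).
Σ a^n = 1/(1 − a) = -1/217502;  first 5 digits = (1, 0, 0, 8, 7)

v_13(a) = 3 ≥ 1, so the series converges in ℤ_13 to 1/(1 − a) = 1/(1 − 217503) = -1/217502. Expand this rational in ℤ_13: compute digits iteratively via d_i = x_i mod 13, x_{i+1} = (x_i − d_i)/13. The first 5 digits are (1, 0, 0, 8, 7).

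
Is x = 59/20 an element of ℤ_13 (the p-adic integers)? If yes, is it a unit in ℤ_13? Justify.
x ∈ ℤ_13^× (unit); v_13(x) = 0

ℤ_13 = {x ∈ ℚ_13 : v_13(x) ≥ 0} and ℤ_13^× = {x ∈ ℤ_13 : v_13(x) = 0}. Here v_13(59/20) = v_13(num) − v_13(den) = 0; compare against these criteria.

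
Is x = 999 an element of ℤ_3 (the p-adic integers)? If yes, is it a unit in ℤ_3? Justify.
x ∈ ℤ_3 but not a unit; v_3(x) = 3 > 0

ℤ_3 = {x ∈ ℚ_3 : v_3(x) ≥ 0} and ℤ_3^× = {x ∈ ℤ_3 : v_3(x) = 0}. Here v_3(999) = v_3(num) − v_3(den) = 3; compare against these criteria.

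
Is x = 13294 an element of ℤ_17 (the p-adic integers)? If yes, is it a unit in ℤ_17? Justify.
x ∈ ℤ_17 but not a unit; v_17(x) = 2 > 0

ℤ_17 = {x ∈ ℚ_17 : v_17(x) ≥ 0} and ℤ_17^× = {x ∈ ℤ_17 : v_17(x) = 0}. Here v_17(13294) = v_17(num) − v_17(den) = 2; compare against these criteria.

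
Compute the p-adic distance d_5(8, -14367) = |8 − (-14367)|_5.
d_5(8, -14367) = 1/625

Step 1 — x − y = 8 − (-14367) = 14375. Step 2 — v_5(14375) = 4 (factor: 14375 = (5^4 · 23); the sign does not affect v_p). Step 3 — |x − y|_5 = 5^{-4} = 1/625.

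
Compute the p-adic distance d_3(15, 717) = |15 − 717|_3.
d_3(15, 717) = 1/27

Step 1 — x − y = 15 − 717 = -702. Step 2 — v_3(-702) = 3 (factor: -702 = −(3^3 · 26); the sign does not affect v_p). Step 3 — |x − y|_3 = 3^{-3} = 1/27.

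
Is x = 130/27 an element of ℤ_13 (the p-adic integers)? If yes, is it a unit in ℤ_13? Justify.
x ∈ ℤ_13 but not a unit; v_13(x) = 1 > 0

ℤ_13 = {x ∈ ℚ_13 : v_13(x) ≥ 0} and ℤ_13^× = {x ∈ ℤ_13 : v_13(x) = 0}. Here v_13(130/27) = v_13(num) − v_13(den) = 1; compare against these criteria.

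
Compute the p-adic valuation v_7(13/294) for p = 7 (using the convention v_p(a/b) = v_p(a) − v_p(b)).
v_7(13/294) = -2

Factor powers of 7 from the numerator and denominator of the reduced fraction: 13 = 7^0 · 13 and 294 = 7^2 · 6. Apply v_p(a/b) = v_p(a) − v_p(b): v_7(13/294) = 0 − 2 = -2.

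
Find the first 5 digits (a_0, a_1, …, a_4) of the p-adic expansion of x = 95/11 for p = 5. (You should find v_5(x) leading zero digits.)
(a_0, …, a_4) = (0, 4, 0, 4, 1)

v_5(95/11) = 1, so a_0 = ... = a_0 = 0. Factor out: x = 5^1 · u with u = 19/11 a unit in ℤ_5. Expand u iteratively via a_{v+i} = u_i mod 5, u_{i+1} = (u_i − a_{v+i})/5:
  u_0 = 19/11;  a_1 = 4;  u_1 = (u_0 − 4)/5 = -5/11
  u_1 = -5/11;  a_2 = 0;  u_2 = (u_1 − 0)/5 = -1/11
  u_2 = -1/11;  a_3 = 4;  u_3 = (u_2 − 4)/5 = -9/11
  u_3 = -9/11;  a_4 = 1;  u_4 = (u_3 − 1)/5 = -4/11
Digits: (0, 4, 0, 4, 1).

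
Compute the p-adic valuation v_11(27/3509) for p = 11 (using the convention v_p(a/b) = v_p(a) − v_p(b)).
v_11(27/3509) = -2

Factor powers of 11 from the numerator and denominator of the reduced fraction: 27 = 11^0 · 27 and 3509 = 11^2 · 29. Apply v_p(a/b) = v_p(a) − v_p(b): v_11(27/3509) = 0 − 2 = -2.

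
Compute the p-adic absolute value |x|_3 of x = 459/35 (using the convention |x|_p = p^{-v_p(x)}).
|459/35|_3 = 1/27

Step 1 — compute v_3(x) by factoring powers of 3 out of the numerator and denominator: v_3(459/35) = 3. Step 2 — apply |x|_p = p^{-v_p(x)} = 3^{-3} = 1/27.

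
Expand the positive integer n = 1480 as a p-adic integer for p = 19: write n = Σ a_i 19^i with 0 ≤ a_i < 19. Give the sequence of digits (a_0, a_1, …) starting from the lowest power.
(a_0, a_1, …) = (17, 1, 4)

Repeated division by 19 gives the digits low-to-high: 1480 = 17 + 1·19^1 + 4·19^2. Digit sequence: (17, 1, 4).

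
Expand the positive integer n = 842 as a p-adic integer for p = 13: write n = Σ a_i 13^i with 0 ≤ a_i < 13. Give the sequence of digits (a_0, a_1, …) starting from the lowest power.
(a_0, a_1, …) = (10, 12, 4)

Repeated division by 13 gives the digits low-to-high: 842 = 10 + 12·13^1 + 4·13^2. Digit sequence: (10, 12, 4).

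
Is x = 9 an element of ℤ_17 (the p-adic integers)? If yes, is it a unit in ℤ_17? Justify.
x ∈ ℤ_17^× (unit); v_17(x) = 0

ℤ_17 = {x ∈ ℚ_17 : v_17(x) ≥ 0} and ℤ_17^× = {x ∈ ℤ_17 : v_17(x) = 0}. Here v_17(9) = v_17(num) − v_17(den) = 0; compare against these criteria.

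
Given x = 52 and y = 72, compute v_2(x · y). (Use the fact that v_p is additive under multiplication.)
v_2(3744) = 5

v_p(x) = 2 (factor: 52 = 2^2 · 13); v_p(y) = 3 (factor: 72 = 2^3 · 9). Additivity: v_p(xy) = v_p(x) + v_p(y) = 2 + 3 = 5. (Direct check: xy = 3744 = 2^5 · (117).)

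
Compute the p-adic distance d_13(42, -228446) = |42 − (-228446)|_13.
d_13(42, -228446) = 1/28561

Step 1 — x − y = 42 − (-228446) = 228488. Step 2 — v_13(228488) = 4 (factor: 228488 = (13^4 · 8); the sign does not affect v_p). Step 3 — |x − y|_13 = 13^{-4} = 1/28561.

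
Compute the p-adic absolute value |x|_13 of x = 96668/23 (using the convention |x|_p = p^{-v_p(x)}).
|96668/23|_13 = 1/2197

Step 1 — compute v_13(x) by factoring powers of 13 out of the numerator and denominator: v_13(96668/23) = 3. Step 2 — apply |x|_p = p^{-v_p(x)} = 13^{-3} = 1/2197.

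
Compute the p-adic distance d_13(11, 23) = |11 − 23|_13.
d_13(11, 23) = 1

Step 1 — x − y = 11 − 23 = -12. Step 2 — v_13(-12) = 0 (factor: -12 = −(13^0 · 12); the sign does not affect v_p). Step 3 — |x − y|_13 = 13^{0} = 1.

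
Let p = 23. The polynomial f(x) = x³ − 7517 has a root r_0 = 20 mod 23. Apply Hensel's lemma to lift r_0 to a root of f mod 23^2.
r_1 = 296 (mod 529)

Hensel: r_{i+1} = r_i − f(r_i)/f′(r_i) mod 23^{i+2}, where f′(x) = 3x². Iterate:
  r_0 = 20 (mod 23)
  r_1 = 296 (mod 529)
Final: r = 296 with f(r) ≡ 0 mod 23^2.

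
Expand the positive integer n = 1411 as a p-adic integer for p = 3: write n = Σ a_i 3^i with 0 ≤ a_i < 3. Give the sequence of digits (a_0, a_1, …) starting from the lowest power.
(a_0, a_1, …) = (1, 2, 0, 1, 2, 2, 1)

Repeated division by 3 gives the digits low-to-high: 1411 = 1 + 2·3^1 + 1·3^3 + 2·3^4 + 2·3^5 + 1·3^6. Digit sequence: (1, 2, 0, 1, 2, 2, 1).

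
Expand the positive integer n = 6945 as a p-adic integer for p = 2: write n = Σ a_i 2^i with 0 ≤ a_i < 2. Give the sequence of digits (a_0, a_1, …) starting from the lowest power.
(a_0, a_1, …) = (1, 0, 0, 0, 0, 1, 0, 0, 1, 1, 0, 1, 1)

Repeated division by 2 gives the digits low-to-high: 6945 = 1 + 1·2^5 + 1·2^8 + 1·2^9 + 1·2^11 + 1·2^12. Digit sequence: (1, 0, 0, 0, 0, 1, 0, 0, 1, 1, 0, 1, 1).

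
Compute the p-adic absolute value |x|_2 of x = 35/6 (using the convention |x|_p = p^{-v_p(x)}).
|35/6|_2 = 2

Step 1 — compute v_2(x) by factoring powers of 2 out of the numerator and denominator: v_2(35/6) = -1. Step 2 — apply |x|_p = p^{-v_p(x)} = 2^{1} = 2.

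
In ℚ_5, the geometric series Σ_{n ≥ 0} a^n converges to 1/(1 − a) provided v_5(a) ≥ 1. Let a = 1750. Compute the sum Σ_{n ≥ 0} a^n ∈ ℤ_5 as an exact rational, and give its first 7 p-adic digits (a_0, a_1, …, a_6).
Σ a^n = 1/(1 − a) = -1/1749;  first 7 digits = (1, 0, 0, 4, 2, 0, 1)

v_5(a) = 3 ≥ 1, so the series converges in ℤ_5 to 1/(1 − a) = 1/(1 − 1750) = -1/1749. Expand this rational in ℤ_5: compute digits iteratively via d_i = x_i mod 5, x_{i+1} = (x_i − d_i)/5. The first 7 digits are (1, 0, 0, 4, 2, 0, 1).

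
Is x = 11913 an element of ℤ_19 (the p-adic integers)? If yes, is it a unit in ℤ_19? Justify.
x ∈ ℤ_19 but not a unit; v_19(x) = 2 > 0

ℤ_19 = {x ∈ ℚ_19 : v_19(x) ≥ 0} and ℤ_19^× = {x ∈ ℤ_19 : v_19(x) = 0}. Here v_19(11913) = v_19(num) − v_19(den) = 2; compare against these criteria.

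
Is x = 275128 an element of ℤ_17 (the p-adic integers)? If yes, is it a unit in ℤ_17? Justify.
x ∈ ℤ_17 but not a unit; v_17(x) = 3 > 0

ℤ_17 = {x ∈ ℚ_17 : v_17(x) ≥ 0} and ℤ_17^× = {x ∈ ℤ_17 : v_17(x) = 0}. Here v_17(275128) = v_17(num) − v_17(den) = 3; compare against these criteria.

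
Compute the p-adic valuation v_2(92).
v_2(92) = 2

v_2(n) is the largest exponent k such that 2^k divides n. Factor out: 92 = 2^2 · 23. (Sign doesn't affect v_p.) So v_2(92) = 2.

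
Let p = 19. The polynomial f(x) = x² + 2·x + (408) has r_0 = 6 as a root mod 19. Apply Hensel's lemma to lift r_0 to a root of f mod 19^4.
r_3 = 127819 (mod 130321)

Hensel: r_{i+1} = r_i − f(r_i)·(f′(r_i))^{-1} mod 19^{i+2}, f′(x) = 2x + 2. Iterate:
  r_0 = 6 (mod 19)
  r_1 = 25 (mod 361)
  r_2 = 4357 (mod 6859)
  r_3 = 127819 (mod 130321)
Final: r = 127819 satisfies f(r) ≡ 0 mod 19^4.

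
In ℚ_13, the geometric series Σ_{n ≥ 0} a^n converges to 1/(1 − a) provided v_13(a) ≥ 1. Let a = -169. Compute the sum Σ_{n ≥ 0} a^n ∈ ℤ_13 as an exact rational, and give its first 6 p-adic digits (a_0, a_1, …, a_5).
Σ a^n = 1/(1 − a) = 1/170;  first 6 digits = (1, 0, 12, 12, 0, 0)

v_13(a) = 2 ≥ 1, so the series converges in ℤ_13 to 1/(1 − a) = 1/(1 − (-169)) = 1/170. Expand this rational in ℤ_13: compute digits iteratively via d_i = x_i mod 13, x_{i+1} = (x_i − d_i)/13. The first 6 digits are (1, 0, 12, 12, 0, 0).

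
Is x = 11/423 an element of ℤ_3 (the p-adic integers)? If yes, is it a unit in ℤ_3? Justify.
x ∉ ℤ_3 (v_3(x) = -2 < 0)

ℤ_3 = {x ∈ ℚ_3 : v_3(x) ≥ 0} and ℤ_3^× = {x ∈ ℤ_3 : v_3(x) = 0}. Here v_3(11/423) = v_3(num) − v_3(den) = -2; compare against these criteria.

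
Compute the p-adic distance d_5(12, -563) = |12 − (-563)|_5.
d_5(12, -563) = 1/25

Step 1 — x − y = 12 − (-563) = 575. Step 2 — v_5(575) = 2 (factor: 575 = (5^2 · 23); the sign does not affect v_p). Step 3 — |x − y|_5 = 5^{-2} = 1/25.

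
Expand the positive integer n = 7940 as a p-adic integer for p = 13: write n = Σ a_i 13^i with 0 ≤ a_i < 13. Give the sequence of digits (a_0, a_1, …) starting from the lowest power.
(a_0, a_1, …) = (10, 12, 7, 3)

Repeated division by 13 gives the digits low-to-high: 7940 = 10 + 12·13^1 + 7·13^2 + 3·13^3. Digit sequence: (10, 12, 7, 3).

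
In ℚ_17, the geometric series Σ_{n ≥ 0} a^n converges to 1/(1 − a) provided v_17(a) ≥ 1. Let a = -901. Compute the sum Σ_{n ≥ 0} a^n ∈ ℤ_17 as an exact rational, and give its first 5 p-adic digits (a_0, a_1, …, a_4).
Σ a^n = 1/(1 − a) = 1/902;  first 5 digits = (1, 15, 0, 4, 6)

v_17(a) = 1 ≥ 1, so the series converges in ℤ_17 to 1/(1 − a) = 1/(1 − (-901)) = 1/902. Expand this rational in ℤ_17: compute digits iteratively via d_i = x_i mod 17, x_{i+1} = (x_i − d_i)/17. The first 5 digits are (1, 15, 0, 4, 6).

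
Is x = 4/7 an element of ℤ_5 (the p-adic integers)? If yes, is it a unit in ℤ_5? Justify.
x ∈ ℤ_5^× (unit); v_5(x) = 0

ℤ_5 = {x ∈ ℚ_5 : v_5(x) ≥ 0} and ℤ_5^× = {x ∈ ℤ_5 : v_5(x) = 0}. Here v_5(4/7) = v_5(num) − v_5(den) = 0; compare against these criteria.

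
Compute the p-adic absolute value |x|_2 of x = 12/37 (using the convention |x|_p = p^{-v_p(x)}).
|12/37|_2 = 1/4

Step 1 — compute v_2(x) by factoring powers of 2 out of the numerator and denominator: v_2(12/37) = 2. Step 2 — apply |x|_p = p^{-v_p(x)} = 2^{-2} = 1/4.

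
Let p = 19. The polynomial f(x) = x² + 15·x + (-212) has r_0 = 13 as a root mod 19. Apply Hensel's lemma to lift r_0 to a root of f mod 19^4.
r_3 = 3813 (mod 130321)

Hensel: r_{i+1} = r_i − f(r_i)·(f′(r_i))^{-1} mod 19^{i+2}, f′(x) = 2x + 15. Iterate:
  r_0 = 13 (mod 19)
  r_1 = 203 (mod 361)
  r_2 = 3813 (mod 6859)
  r_3 = 3813 (mod 130321)
Final: r = 3813 satisfies f(r) ≡ 0 mod 19^4.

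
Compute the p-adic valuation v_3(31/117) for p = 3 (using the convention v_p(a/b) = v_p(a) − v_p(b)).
v_3(31/117) = -2

Factor powers of 3 from the numerator and denominator of the reduced fraction: 31 = 3^0 · 31 and 117 = 3^2 · 13. Apply v_p(a/b) = v_p(a) − v_p(b): v_3(31/117) = 0 − 2 = -2.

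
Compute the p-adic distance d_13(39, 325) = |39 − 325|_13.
d_13(39, 325) = 1/13

Step 1 — x − y = 39 − 325 = -286. Step 2 — v_13(-286) = 1 (factor: -286 = −(13^1 · 22); the sign does not affect v_p). Step 3 — |x − y|_13 = 13^{-1} = 1/13.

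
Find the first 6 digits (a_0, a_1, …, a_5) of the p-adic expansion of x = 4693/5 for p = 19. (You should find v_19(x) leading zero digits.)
(a_0, …, a_5) = (0, 0, 14, 7, 11, 7)

v_19(4693/5) = 2, so a_0 = ... = a_1 = 0. Factor out: x = 19^2 · u with u = 13/5 a unit in ℤ_19. Expand u iteratively via a_{v+i} = u_i mod 19, u_{i+1} = (u_i − a_{v+i})/19:
  u_0 = 13/5;  a_2 = 14;  u_1 = (u_0 − 14)/19 = -3/5
  u_1 = -3/5;  a_3 = 7;  u_2 = (u_1 − 7)/19 = -2/5
  u_2 = -2/5;  a_4 = 11;  u_3 = (u_2 − 11)/19 = -3/5
  u_3 = -3/5;  a_5 = 7;  u_4 = (u_3 − 7)/19 = -2/5
Digits: (0, 0, 14, 7, 11, 7).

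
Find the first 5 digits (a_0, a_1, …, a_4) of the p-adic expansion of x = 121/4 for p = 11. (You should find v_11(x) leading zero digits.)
(a_0, …, a_4) = (0, 0, 3, 8, 2)

v_11(121/4) = 2, so a_0 = ... = a_1 = 0. Factor out: x = 11^2 · u with u = 1/4 a unit in ℤ_11. Expand u iteratively via a_{v+i} = u_i mod 11, u_{i+1} = (u_i − a_{v+i})/11:
  u_0 = 1/4;  a_2 = 3;  u_1 = (u_0 − 3)/11 = -1/4
  u_1 = -1/4;  a_3 = 8;  u_2 = (u_1 − 8)/11 = -3/4
  u_2 = -3/4;  a_4 = 2;  u_3 = (u_2 − 2)/11 = -1/4
Digits: (0, 0, 3, 8, 2).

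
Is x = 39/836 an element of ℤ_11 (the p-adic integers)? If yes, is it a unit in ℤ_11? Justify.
x ∉ ℤ_11 (v_11(x) = -1 < 0)

ℤ_11 = {x ∈ ℚ_11 : v_11(x) ≥ 0} and ℤ_11^× = {x ∈ ℤ_11 : v_11(x) = 0}. Here v_11(39/836) = v_11(num) − v_11(den) = -1; compare against these criteria.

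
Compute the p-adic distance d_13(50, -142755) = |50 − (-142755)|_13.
d_13(50, -142755) = 1/28561

Step 1 — x − y = 50 − (-142755) = 142805. Step 2 — v_13(142805) = 4 (factor: 142805 = (13^4 · 5); the sign does not affect v_p). Step 3 — |x − y|_13 = 13^{-4} = 1/28561.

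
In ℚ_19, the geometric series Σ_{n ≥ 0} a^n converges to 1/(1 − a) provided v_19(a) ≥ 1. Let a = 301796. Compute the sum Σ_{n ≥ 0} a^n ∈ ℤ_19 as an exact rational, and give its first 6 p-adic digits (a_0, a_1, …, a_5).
Σ a^n = 1/(1 − a) = -1/301795;  first 6 digits = (1, 0, 0, 6, 2, 0)

v_19(a) = 3 ≥ 1, so the series converges in ℤ_19 to 1/(1 − a) = 1/(1 − 301796) = -1/301795. Expand this rational in ℤ_19: compute digits iteratively via d_i = x_i mod 19, x_{i+1} = (x_i − d_i)/19. The first 6 digits are (1, 0, 0, 6, 2, 0).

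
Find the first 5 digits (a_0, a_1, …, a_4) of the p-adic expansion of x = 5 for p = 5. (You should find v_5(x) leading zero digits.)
(a_0, …, a_4) = (0, 1, 0, 0, 0)

v_5(5) = 1, so a_0 = ... = a_0 = 0. Factor out: x = 5^1 · u with u = 1 a unit in ℤ_5. Expand u iteratively via a_{v+i} = u_i mod 5, u_{i+1} = (u_i − a_{v+i})/5:
  u_0 = 1;  a_1 = 1;  u_1 = (u_0 − 1)/5 = 0
  u_1 = 0;  a_2 = 0;  u_2 = (u_1 − 0)/5 = 0
  u_2 = 0;  a_3 = 0;  u_3 = (u_2 − 0)/5 = 0
  u_3 = 0;  a_4 = 0;  u_4 = (u_3 − 0)/5 = 0
Digits: (0, 1, 0, 0, 0).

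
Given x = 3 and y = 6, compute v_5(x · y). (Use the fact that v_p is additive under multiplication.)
v_5(18) = 0

v_p(x) = 0 (factor: 3 = 5^0 · 3); v_p(y) = 0 (factor: 6 = 5^0 · 6). Additivity: v_p(xy) = v_p(x) + v_p(y) = 0 + 0 = 0. (Direct check: xy = 18 = 5^0 · (18).)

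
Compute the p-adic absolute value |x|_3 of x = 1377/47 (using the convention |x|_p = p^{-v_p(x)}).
|1377/47|_3 = 1/81

Step 1 — compute v_3(x) by factoring powers of 3 out of the numerator and denominator: v_3(1377/47) = 4. Step 2 — apply |x|_p = p^{-v_p(x)} = 3^{-4} = 1/81.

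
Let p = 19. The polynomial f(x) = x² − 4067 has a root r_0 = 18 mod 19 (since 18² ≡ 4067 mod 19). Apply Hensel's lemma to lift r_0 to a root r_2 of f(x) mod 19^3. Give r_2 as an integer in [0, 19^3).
r_2 = 3381 (mod 6859)

Hensel's recurrence: r_{i+1} = r_i − f(r_i)·(f′(r_i))^{-1} mod 19^{i+2}, with f′(x) = 2x. Iterate:
  r_0 = 18 (mod 19)
  r_1 = 132 (mod 361)
  r_2 = 3381 (mod 6859)
Final: r_2 = 3381, and one checks f(r_2) ≡ 0 mod 19^3.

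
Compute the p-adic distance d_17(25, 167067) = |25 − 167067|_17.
d_17(25, 167067) = 1/83521

Step 1 — x − y = 25 − 167067 = -167042. Step 2 — v_17(-167042) = 4 (factor: -167042 = −(17^4 · 2); the sign does not affect v_p). Step 3 — |x − y|_17 = 17^{-4} = 1/83521.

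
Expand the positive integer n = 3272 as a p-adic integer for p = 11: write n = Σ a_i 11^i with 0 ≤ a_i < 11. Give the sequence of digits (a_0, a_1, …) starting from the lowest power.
(a_0, a_1, …) = (5, 0, 5, 2)

Repeated division by 11 gives the digits low-to-high: 3272 = 5 + 5·11^2 + 2·11^3. Digit sequence: (5, 0, 5, 2).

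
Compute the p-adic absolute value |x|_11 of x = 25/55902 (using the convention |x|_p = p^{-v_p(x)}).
|25/55902|_11 = 1331

Step 1 — compute v_11(x) by factoring powers of 11 out of the numerator and denominator: v_11(25/55902) = -3. Step 2 — apply |x|_p = p^{-v_p(x)} = 11^{3} = 1331.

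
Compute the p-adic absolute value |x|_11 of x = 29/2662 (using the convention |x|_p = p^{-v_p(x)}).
|29/2662|_11 = 1331

Step 1 — compute v_11(x) by factoring powers of 11 out of the numerator and denominator: v_11(29/2662) = -3. Step 2 — apply |x|_p = p^{-v_p(x)} = 11^{3} = 1331.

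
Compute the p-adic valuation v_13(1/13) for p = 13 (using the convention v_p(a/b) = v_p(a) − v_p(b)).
v_13(1/13) = -1

Factor powers of 13 from the numerator and denominator of the reduced fraction: 1 = 13^0 · 1 and 13 = 13^1 · 1. Apply v_p(a/b) = v_p(a) − v_p(b): v_13(1/13) = 0 − 1 = -1.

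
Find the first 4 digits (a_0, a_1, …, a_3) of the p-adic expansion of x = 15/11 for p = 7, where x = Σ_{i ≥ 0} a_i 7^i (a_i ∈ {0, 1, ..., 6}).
(a_0, …, a_3) = (2, 5, 5, 3)

v_7(15/11) = 0 (numerator and denominator both coprime to 7), so x ∈ ℤ_7^×. Compute digits iteratively via a_i = x_i mod 7, x_{i+1} = (x_i − a_i)/7, with x_0 = x:
  x_0 = 15/11;  a_0 = 2;  x_1 = (x_0 − 2)/7 = -1/11
  x_1 = -1/11;  a_1 = 5;  x_2 = (x_1 − 5)/7 = -8/11
  x_2 = -8/11;  a_2 = 5;  x_3 = (x_2 − 5)/7 = -9/11
  x_3 = -9/11;  a_3 = 3;  x_4 = (x_3 − 3)/7 = -6/11
Digits: (2, 5, 5, 3).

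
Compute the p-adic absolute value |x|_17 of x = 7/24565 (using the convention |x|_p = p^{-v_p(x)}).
|7/24565|_17 = 4913

Step 1 — compute v_17(x) by factoring powers of 17 out of the numerator and denominator: v_17(7/24565) = -3. Step 2 — apply |x|_p = p^{-v_p(x)} = 17^{3} = 4913.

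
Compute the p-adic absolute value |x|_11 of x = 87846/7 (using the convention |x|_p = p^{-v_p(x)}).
|87846/7|_11 = 1/14641

Step 1 — compute v_11(x) by factoring powers of 11 out of the numerator and denominator: v_11(87846/7) = 4. Step 2 — apply |x|_p = p^{-v_p(x)} = 11^{-4} = 1/14641.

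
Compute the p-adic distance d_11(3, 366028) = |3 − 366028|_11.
d_11(3, 366028) = 1/14641

Step 1 — x − y = 3 − 366028 = -366025. Step 2 — v_11(-366025) = 4 (factor: -366025 = −(11^4 · 25); the sign does not affect v_p). Step 3 — |x − y|_11 = 11^{-4} = 1/14641.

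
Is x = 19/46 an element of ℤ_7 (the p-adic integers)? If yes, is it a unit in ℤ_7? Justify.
x ∈ ℤ_7^× (unit); v_7(x) = 0

ℤ_7 = {x ∈ ℚ_7 : v_7(x) ≥ 0} and ℤ_7^× = {x ∈ ℤ_7 : v_7(x) = 0}. Here v_7(19/46) = v_7(num) − v_7(den) = 0; compare against these criteria.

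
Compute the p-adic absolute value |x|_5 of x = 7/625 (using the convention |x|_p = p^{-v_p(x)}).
|7/625|_5 = 625

Step 1 — compute v_5(x) by factoring powers of 5 out of the numerator and denominator: v_5(7/625) = -4. Step 2 — apply |x|_p = p^{-v_p(x)} = 5^{4} = 625.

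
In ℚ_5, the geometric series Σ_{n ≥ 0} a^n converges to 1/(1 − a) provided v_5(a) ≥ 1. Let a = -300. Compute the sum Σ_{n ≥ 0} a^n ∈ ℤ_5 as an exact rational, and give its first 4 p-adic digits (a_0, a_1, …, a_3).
Σ a^n = 1/(1 − a) = 1/301;  first 4 digits = (1, 0, 3, 2)

v_5(a) = 2 ≥ 1, so the series converges in ℤ_5 to 1/(1 − a) = 1/(1 − (-300)) = 1/301. Expand this rational in ℤ_5: compute digits iteratively via d_i = x_i mod 5, x_{i+1} = (x_i − d_i)/5. The first 4 digits are (1, 0, 3, 2).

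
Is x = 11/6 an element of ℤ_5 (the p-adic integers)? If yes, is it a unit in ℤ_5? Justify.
x ∈ ℤ_5^× (unit); v_5(x) = 0

ℤ_5 = {x ∈ ℚ_5 : v_5(x) ≥ 0} and ℤ_5^× = {x ∈ ℤ_5 : v_5(x) = 0}. Here v_5(11/6) = v_5(num) − v_5(den) = 0; compare against these criteria.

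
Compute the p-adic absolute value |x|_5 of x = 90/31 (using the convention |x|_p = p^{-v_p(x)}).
|90/31|_5 = 1/5

Step 1 — compute v_5(x) by factoring powers of 5 out of the numerator and denominator: v_5(90/31) = 1. Step 2 — apply |x|_p = p^{-v_p(x)} = 5^{-1} = 1/5.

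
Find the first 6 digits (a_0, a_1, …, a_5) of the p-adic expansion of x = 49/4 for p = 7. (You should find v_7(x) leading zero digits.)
(a_0, …, a_5) = (0, 0, 2, 5, 1, 5)

v_7(49/4) = 2, so a_0 = ... = a_1 = 0. Factor out: x = 7^2 · u with u = 1/4 a unit in ℤ_7. Expand u iteratively via a_{v+i} = u_i mod 7, u_{i+1} = (u_i − a_{v+i})/7:
  u_0 = 1/4;  a_2 = 2;  u_1 = (u_0 − 2)/7 = -1/4
  u_1 = -1/4;  a_3 = 5;  u_2 = (u_1 − 5)/7 = -3/4
  u_2 = -3/4;  a_4 = 1;  u_3 = (u_2 − 1)/7 = -1/4
  u_3 = -1/4;  a_5 = 5;  u_4 = (u_3 − 5)/7 = -3/4
Digits: (0, 0, 2, 5, 1, 5).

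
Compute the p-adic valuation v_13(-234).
v_13(-234) = 1

v_13(n) is the largest exponent k such that 13^k divides n. Factor out: -234 = -13^1 · 18. (Sign doesn't affect v_p.) So v_13(-234) = 1.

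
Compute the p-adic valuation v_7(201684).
v_7(201684) = 5

v_7(n) is the largest exponent k such that 7^k divides n. Factor out: 201684 = 7^5 · 12. (Sign doesn't affect v_p.) So v_7(201684) = 5.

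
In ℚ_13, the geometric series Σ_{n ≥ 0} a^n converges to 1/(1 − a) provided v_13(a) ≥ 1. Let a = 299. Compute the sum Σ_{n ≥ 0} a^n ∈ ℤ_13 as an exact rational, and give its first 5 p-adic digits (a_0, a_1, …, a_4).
Σ a^n = 1/(1 − a) = -1/298;  first 5 digits = (1, 10, 10, 0, 6)

v_13(a) = 1 ≥ 1, so the series converges in ℤ_13 to 1/(1 − a) = 1/(1 − 299) = -1/298. Expand this rational in ℤ_13: compute digits iteratively via d_i = x_i mod 13, x_{i+1} = (x_i − d_i)/13. The first 5 digits are (1, 10, 10, 0, 6).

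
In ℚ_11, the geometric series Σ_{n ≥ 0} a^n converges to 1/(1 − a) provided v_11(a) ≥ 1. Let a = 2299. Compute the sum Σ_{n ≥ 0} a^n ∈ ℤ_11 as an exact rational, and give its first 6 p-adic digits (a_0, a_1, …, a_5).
Σ a^n = 1/(1 − a) = -1/2298;  first 6 digits = (1, 0, 8, 1, 9, 10)

v_11(a) = 2 ≥ 1, so the series converges in ℤ_11 to 1/(1 − a) = 1/(1 − 2299) = -1/2298. Expand this rational in ℤ_11: compute digits iteratively via d_i = x_i mod 11, x_{i+1} = (x_i − d_i)/11. The first 6 digits are (1, 0, 8, 1, 9, 10).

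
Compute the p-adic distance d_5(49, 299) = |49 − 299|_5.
d_5(49, 299) = 1/125

Step 1 — x − y = 49 − 299 = -250. Step 2 — v_5(-250) = 3 (factor: -250 = −(5^3 · 2); the sign does not affect v_p). Step 3 — |x − y|_5 = 5^{-3} = 1/125.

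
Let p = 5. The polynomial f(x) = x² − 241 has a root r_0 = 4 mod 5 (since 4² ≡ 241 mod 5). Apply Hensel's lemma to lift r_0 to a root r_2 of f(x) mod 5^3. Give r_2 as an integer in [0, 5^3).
r_2 = 79 (mod 125)

Hensel's recurrence: r_{i+1} = r_i − f(r_i)·(f′(r_i))^{-1} mod 5^{i+2}, with f′(x) = 2x. Iterate:
  r_0 = 4 (mod 5)
  r_1 = 4 (mod 25)
  r_2 = 79 (mod 125)
Final: r_2 = 79, and one checks f(r_2) ≡ 0 mod 5^3.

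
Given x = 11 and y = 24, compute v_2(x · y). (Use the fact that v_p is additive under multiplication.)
v_2(264) = 3

v_p(x) = 0 (factor: 11 = 2^0 · 11); v_p(y) = 3 (factor: 24 = 2^3 · 3). Additivity: v_p(xy) = v_p(x) + v_p(y) = 0 + 3 = 3. (Direct check: xy = 264 = 2^3 · (33).)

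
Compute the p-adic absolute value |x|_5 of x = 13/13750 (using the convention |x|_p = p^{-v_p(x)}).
|13/13750|_5 = 625

Step 1 — compute v_5(x) by factoring powers of 5 out of the numerator and denominator: v_5(13/13750) = -4. Step 2 — apply |x|_p = p^{-v_p(x)} = 5^{4} = 625.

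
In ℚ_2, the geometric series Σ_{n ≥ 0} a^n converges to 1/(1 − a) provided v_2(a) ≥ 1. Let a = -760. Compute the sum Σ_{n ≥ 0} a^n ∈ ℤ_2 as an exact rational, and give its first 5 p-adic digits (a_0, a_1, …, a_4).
Σ a^n = 1/(1 − a) = 1/761;  first 5 digits = (1, 0, 0, 1, 0)

v_2(a) = 3 ≥ 1, so the series converges in ℤ_2 to 1/(1 − a) = 1/(1 − (-760)) = 1/761. Expand this rational in ℤ_2: compute digits iteratively via d_i = x_i mod 2, x_{i+1} = (x_i − d_i)/2. The first 5 digits are (1, 0, 0, 1, 0).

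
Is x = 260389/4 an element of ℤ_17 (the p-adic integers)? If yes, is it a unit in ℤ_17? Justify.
x ∈ ℤ_17 but not a unit; v_17(x) = 3 > 0

ℤ_17 = {x ∈ ℚ_17 : v_17(x) ≥ 0} and ℤ_17^× = {x ∈ ℤ_17 : v_17(x) = 0}. Here v_17(260389/4) = v_17(num) − v_17(den) = 3; compare against these criteria.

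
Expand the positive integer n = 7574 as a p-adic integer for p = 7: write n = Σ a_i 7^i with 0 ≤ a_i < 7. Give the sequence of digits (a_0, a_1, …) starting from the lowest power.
(a_0, a_1, …) = (0, 4, 0, 1, 3)

Repeated division by 7 gives the digits low-to-high: 7574 = 4·7^1 + 1·7^3 + 3·7^4. Digit sequence: (0, 4, 0, 1, 3).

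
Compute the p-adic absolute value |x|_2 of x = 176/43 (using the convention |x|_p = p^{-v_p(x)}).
|176/43|_2 = 1/16

Step 1 — compute v_2(x) by factoring powers of 2 out of the numerator and denominator: v_2(176/43) = 4. Step 2 — apply |x|_p = p^{-v_p(x)} = 2^{-4} = 1/16.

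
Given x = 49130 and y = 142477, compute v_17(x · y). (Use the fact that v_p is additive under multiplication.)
v_17(6999895010) = 6

v_p(x) = 3 (factor: 49130 = 17^3 · 10); v_p(y) = 3 (factor: 142477 = 17^3 · 29). Additivity: v_p(xy) = v_p(x) + v_p(y) = 3 + 3 = 6. (Direct check: xy = 6999895010 = 17^6 · (290).)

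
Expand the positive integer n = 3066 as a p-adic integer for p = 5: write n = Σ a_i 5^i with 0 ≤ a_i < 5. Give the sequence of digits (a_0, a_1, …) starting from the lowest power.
(a_0, a_1, …) = (1, 3, 2, 4, 4)

Repeated division by 5 gives the digits low-to-high: 3066 = 1 + 3·5^1 + 2·5^2 + 4·5^3 + 4·5^4. Digit sequence: (1, 3, 2, 4, 4).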